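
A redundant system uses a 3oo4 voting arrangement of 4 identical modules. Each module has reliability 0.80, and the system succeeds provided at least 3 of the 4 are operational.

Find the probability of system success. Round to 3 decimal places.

R = Σ_{i=3}^{4} C(4,i) p^i (1−p)^{4−i} with p = 0.80
C(4,3)·0.80^3·0.20^1 = 0.40960
C(4,4)·0.80^4·0.20^0 = 0.40960
Sum = 0.819

0.819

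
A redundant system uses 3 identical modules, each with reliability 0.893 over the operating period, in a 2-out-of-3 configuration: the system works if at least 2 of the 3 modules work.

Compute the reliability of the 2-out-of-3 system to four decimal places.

R = Σ_{i=2}^{3} C(3,i) p^i (1−p)^{3−i} with p = 0.893
C(3,2)·0.893^2·0.107^1 = 0.255981
C(3,3)·0.893^3·0.107^0 = 0.712122
Sum = 0.9681

0.9681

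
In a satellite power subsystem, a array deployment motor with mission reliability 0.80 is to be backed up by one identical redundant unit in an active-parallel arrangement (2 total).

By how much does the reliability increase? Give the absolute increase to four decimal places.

R_before = 0.80
R_after = 1 − (1 − 0.80)^2 = 0.9600
ΔR = 0.9600 − 0.80 = 0.1600

0.1600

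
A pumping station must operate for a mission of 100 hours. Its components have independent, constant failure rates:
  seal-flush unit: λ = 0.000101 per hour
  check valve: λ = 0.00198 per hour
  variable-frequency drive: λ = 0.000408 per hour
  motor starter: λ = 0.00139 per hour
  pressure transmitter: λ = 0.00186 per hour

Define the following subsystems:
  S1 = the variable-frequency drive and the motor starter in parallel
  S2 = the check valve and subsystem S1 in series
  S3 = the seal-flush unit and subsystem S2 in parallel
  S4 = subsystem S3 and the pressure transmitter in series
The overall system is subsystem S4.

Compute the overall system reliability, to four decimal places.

0.8287

R(seal-flush unit) = exp(−0.000101 × 100) = 0.989951
R(check valve) = exp(−0.00198 × 100) = 0.820370
R(variable-frequency drive) = exp(−0.000408 × 100) = 0.960021
R(motor starter) = exp(−0.00139 × 100) = 0.870228
R(pressure transmitter) = exp(−0.00186 × 100) = 0.830274
Parallel (variable-frequency drive and motor starter): 1 − (1 − 0.960021)(1 − 0.870228) = 0.994812
Series (check valve and [0.994812]): 0.820370 × 0.994812 = 0.816114
Parallel (seal-flush unit and [0.816114]): 1 − (1 − 0.989951)(1 − 0.816114) = 0.998152
Series ([0.998152] and pressure transmitter): 0.998152 × 0.830274 = 0.8287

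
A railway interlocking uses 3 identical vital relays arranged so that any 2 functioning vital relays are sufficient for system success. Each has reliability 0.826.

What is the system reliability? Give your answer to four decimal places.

0.9197

R = Σ_{i=2}^{3} C(3,i) p^i (1−p)^{3−i} with p = 0.826
C(3,2)·0.826^2·0.174^1 = 0.356148
C(3,3)·0.826^3·0.174^0 = 0.563560
Sum = 0.9197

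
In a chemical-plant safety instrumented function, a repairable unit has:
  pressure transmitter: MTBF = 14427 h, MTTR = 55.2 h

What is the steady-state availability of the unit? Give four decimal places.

A(pressure transmitter) = MTBF/(MTBF+MTTR) = 14427/(14427+55.2) = 0.9962

0.9962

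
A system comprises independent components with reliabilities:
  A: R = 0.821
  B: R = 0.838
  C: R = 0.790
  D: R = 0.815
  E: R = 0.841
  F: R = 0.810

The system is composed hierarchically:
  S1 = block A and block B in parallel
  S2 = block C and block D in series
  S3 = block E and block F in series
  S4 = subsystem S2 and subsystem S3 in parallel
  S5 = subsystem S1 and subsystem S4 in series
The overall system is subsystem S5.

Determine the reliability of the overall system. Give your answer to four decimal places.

Parallel (A and B): 1 − (1 − 0.821000)(1 − 0.838000) = 0.971002
Series (C and D): 0.790000 × 0.815000 = 0.643850
Series (E and F): 0.841000 × 0.810000 = 0.681210
Parallel ([0.643850] and [0.681210]): 1 − (1 − 0.643850)(1 − 0.681210) = 0.886463
Series ([0.971002] and [0.886463]): 0.971002 × 0.886463 = 0.8608

0.8608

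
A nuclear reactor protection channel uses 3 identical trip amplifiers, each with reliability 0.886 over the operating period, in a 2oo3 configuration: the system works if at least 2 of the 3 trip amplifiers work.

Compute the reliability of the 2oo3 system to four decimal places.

0.9640

R = Σ_{i=2}^{3} C(3,i) p^i (1−p)^{3−i} with p = 0.886
C(3,2)·0.886^2·0.114^1 = 0.268469
C(3,3)·0.886^3·0.114^0 = 0.695506
Sum = 0.9640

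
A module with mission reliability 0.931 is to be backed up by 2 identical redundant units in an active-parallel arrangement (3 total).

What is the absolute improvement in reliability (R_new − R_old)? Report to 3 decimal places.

R_before = 0.931
R_after = 1 − (1 − 0.931)^3 = 1.000
ΔR = 1.000 − 0.931 = 0.069

0.069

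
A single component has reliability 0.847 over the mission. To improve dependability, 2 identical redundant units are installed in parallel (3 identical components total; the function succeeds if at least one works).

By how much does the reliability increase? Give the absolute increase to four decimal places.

R_before = 0.847
R_after = 1 − (1 − 0.847)^3 = 0.9964
ΔR = 0.9964 − 0.847 = 0.1494

0.1494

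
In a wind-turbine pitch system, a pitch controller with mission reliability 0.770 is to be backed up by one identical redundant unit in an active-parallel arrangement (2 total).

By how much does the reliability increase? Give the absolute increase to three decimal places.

0.177

R_before = 0.770
R_after = 1 − (1 − 0.770)^2 = 0.947
ΔR = 0.947 − 0.770 = 0.177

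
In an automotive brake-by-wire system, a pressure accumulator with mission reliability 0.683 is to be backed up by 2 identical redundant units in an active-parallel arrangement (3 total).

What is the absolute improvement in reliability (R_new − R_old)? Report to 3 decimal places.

0.285

R_before = 0.683
R_after = 1 − (1 − 0.683)^3 = 0.968
ΔR = 0.968 − 0.683 = 0.285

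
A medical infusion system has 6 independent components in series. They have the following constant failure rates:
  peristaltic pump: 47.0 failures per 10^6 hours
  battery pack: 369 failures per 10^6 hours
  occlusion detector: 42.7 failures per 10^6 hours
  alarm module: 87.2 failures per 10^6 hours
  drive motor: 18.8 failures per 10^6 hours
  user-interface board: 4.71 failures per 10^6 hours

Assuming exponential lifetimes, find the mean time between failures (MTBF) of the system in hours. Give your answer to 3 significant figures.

Series of exponential components: λ_sys = Σ λ_i
λ_sys = 0.0000470 + 0.000369 + 0.0000427 + 0.0000872 + 0.0000188 + 0.00000471 = 5.6941e-04 /h
MTBF = 1 / λ_sys = 1760 h

1760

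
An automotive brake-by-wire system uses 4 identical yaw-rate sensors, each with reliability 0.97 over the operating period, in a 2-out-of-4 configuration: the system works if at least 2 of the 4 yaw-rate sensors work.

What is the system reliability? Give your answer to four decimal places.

R = Σ_{i=2}^{4} C(4,i) p^i (1−p)^{4−i} with p = 0.97
C(4,2)·0.97^2·0.03^2 = 0.005081
C(4,3)·0.97^3·0.03^1 = 0.109521
C(4,4)·0.97^4·0.03^0 = 0.885293
Sum = 0.9999

0.9999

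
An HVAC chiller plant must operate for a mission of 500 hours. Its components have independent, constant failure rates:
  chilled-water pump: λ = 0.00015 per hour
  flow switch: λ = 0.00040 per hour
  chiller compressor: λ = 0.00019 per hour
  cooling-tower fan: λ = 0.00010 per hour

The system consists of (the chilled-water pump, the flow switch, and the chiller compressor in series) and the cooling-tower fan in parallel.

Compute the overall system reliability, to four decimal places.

0.9849

R(chilled-water pump) = exp(−0.00015 × 500) = 0.927743
R(flow switch) = exp(−0.00040 × 500) = 0.818731
R(chiller compressor) = exp(−0.00019 × 500) = 0.909373
R(cooling-tower fan) = exp(−0.00010 × 500) = 0.951229
Series (chilled-water pump, flow switch, and chiller compressor): 0.927743 × 0.818731 × 0.909373 = 0.690734
Parallel ([0.690734] and cooling-tower fan): 1 − (1 − 0.690734)(1 − 0.951229) = 0.9849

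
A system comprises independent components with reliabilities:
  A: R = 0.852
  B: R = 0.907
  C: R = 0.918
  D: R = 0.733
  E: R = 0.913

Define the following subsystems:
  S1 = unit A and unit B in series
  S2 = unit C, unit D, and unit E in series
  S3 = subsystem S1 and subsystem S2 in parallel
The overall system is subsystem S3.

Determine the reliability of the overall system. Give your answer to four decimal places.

Series (A and B): 0.852000 × 0.907000 = 0.772764
Series (C, D, and E): 0.918000 × 0.733000 × 0.913000 = 0.614352
Parallel ([0.772764] and [0.614352]): 1 − (1 − 0.772764)(1 − 0.614352) = 0.9124

0.9124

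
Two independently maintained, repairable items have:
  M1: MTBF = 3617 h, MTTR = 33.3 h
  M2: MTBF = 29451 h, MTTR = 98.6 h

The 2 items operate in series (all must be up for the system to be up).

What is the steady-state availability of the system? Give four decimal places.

0.9876

A(M1) = MTBF/(MTBF+MTTR) = 3617/(3617+33.3) = 0.990877
A(M2) = MTBF/(MTBF+MTTR) = 29451/(29451+98.6) = 0.996663
Series availability: 0.990877 × 0.996663 = 0.9876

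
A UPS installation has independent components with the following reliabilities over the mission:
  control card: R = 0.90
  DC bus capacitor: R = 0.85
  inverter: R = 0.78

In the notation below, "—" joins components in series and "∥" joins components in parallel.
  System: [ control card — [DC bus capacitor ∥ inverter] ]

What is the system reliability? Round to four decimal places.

0.8703

Parallel (DC bus capacitor and inverter): 1 − (1 − 0.850000)(1 − 0.780000) = 0.967000
Series (control card and [0.967000]): 0.900000 × 0.967000 = 0.8703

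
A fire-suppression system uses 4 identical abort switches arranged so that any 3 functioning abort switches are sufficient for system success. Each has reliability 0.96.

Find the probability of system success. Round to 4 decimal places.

0.9909

R = Σ_{i=3}^{4} C(4,i) p^i (1−p)^{4−i} with p = 0.96
C(4,3)·0.96^3·0.04^1 = 0.141558
C(4,4)·0.96^4·0.04^0 = 0.849347
Sum = 0.9909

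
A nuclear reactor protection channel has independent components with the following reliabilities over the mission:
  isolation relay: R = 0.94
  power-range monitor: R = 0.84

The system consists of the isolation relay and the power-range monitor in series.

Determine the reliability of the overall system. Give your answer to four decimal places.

Series (isolation relay and power-range monitor): 0.940000 × 0.840000 = 0.7896

0.7896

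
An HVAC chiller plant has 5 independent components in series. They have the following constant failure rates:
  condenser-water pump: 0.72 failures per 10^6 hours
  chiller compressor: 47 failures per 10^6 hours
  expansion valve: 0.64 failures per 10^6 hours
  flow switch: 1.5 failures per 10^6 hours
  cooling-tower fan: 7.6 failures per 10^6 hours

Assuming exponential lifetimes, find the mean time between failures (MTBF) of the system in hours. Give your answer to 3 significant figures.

Series of exponential components: λ_sys = Σ λ_i
λ_sys = 0.00000072 + 0.000047 + 0.00000064 + 0.0000015 + 0.0000076 = 5.7460e-05 /h
MTBF = 1 / λ_sys = 17400 h

17400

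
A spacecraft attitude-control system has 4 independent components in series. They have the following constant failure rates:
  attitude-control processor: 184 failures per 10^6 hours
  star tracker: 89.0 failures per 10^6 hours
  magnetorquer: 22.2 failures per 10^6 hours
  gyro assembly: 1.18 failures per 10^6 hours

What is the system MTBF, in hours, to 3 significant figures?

3370

Series of exponential components: λ_sys = Σ λ_i
λ_sys = 0.000184 + 0.0000890 + 0.0000222 + 0.00000118 = 2.9638e-04 /h
MTBF = 1 / λ_sys = 3370 h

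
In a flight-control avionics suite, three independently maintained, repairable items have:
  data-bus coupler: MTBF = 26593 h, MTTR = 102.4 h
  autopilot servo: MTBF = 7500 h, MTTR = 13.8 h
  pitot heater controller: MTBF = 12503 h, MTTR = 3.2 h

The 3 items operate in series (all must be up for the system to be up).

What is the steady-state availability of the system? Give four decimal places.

A(data-bus coupler) = MTBF/(MTBF+MTTR) = 26593/(26593+102.4) = 0.996164
A(autopilot servo) = MTBF/(MTBF+MTTR) = 7500/(7500+13.8) = 0.998163
A(pitot heater controller) = MTBF/(MTBF+MTTR) = 12503/(12503+3.2) = 0.999744
Series availability: 0.996164 × 0.998163 × 0.999744 = 0.9941

0.9941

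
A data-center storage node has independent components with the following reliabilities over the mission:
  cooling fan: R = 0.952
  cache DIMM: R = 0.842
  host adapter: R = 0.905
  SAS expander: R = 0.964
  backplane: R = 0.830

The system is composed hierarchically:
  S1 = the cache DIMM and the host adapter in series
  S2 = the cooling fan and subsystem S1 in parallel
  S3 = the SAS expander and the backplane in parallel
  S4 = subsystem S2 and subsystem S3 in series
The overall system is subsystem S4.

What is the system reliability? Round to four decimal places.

Series (cache DIMM and host adapter): 0.842000 × 0.905000 = 0.762010
Parallel (cooling fan and [0.762010]): 1 − (1 − 0.952000)(1 − 0.762010) = 0.988576
Parallel (SAS expander and backplane): 1 − (1 − 0.964000)(1 − 0.830000) = 0.993880
Series ([0.988576] and [0.993880]): 0.988576 × 0.993880 = 0.9825

0.9825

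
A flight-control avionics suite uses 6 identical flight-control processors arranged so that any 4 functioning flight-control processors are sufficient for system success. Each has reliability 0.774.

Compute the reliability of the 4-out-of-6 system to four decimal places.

0.8666

R = Σ_{i=4}^{6} C(6,i) p^i (1−p)^{6−i} with p = 0.774
C(6,4)·0.774^4·0.226^2 = 0.274962
C(6,5)·0.774^5·0.226^1 = 0.376673
C(6,6)·0.774^6·0.226^0 = 0.215004
Sum = 0.8666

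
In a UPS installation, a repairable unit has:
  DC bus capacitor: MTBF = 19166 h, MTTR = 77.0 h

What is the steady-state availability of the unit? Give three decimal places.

A(DC bus capacitor) = MTBF/(MTBF+MTTR) = 19166/(19166+77.0) = 0.996

0.996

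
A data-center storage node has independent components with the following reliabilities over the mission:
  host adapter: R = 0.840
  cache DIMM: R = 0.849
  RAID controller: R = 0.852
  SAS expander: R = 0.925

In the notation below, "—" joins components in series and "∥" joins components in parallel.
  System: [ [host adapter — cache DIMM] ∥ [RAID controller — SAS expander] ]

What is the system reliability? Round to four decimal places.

0.9392

Series (host adapter and cache DIMM): 0.840000 × 0.849000 = 0.713160
Series (RAID controller and SAS expander): 0.852000 × 0.925000 = 0.788100
Parallel ([0.713160] and [0.788100]): 1 − (1 − 0.713160)(1 − 0.788100) = 0.9392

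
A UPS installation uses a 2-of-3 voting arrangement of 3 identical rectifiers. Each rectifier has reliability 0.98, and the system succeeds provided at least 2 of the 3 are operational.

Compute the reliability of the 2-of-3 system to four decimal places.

0.9988

R = Σ_{i=2}^{3} C(3,i) p^i (1−p)^{3−i} with p = 0.98
C(3,2)·0.98^2·0.02^1 = 0.057624
C(3,3)·0.98^3·0.02^0 = 0.941192
Sum = 0.9988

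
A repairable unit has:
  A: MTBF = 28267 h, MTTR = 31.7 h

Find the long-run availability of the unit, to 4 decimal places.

A(A) = MTBF/(MTBF+MTTR) = 28267/(28267+31.7) = 0.9989

0.9989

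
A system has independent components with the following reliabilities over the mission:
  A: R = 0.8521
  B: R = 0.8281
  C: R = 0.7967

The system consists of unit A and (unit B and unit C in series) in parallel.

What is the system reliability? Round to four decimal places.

Series (B and C): 0.828100 × 0.796700 = 0.659747
Parallel (A and [0.659747]): 1 − (1 − 0.852100)(1 − 0.659747) = 0.9497

0.9497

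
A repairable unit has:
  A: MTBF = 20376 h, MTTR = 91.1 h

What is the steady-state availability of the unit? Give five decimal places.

A(A) = MTBF/(MTBF+MTTR) = 20376/(20376+91.1) = 0.99555

0.99555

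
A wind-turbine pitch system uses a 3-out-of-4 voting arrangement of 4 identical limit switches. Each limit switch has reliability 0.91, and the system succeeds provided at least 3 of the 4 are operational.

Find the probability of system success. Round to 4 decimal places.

0.9570

R = Σ_{i=3}^{4} C(4,i) p^i (1−p)^{4−i} with p = 0.91
C(4,3)·0.91^3·0.09^1 = 0.271286
C(4,4)·0.91^4·0.09^0 = 0.685750
Sum = 0.9570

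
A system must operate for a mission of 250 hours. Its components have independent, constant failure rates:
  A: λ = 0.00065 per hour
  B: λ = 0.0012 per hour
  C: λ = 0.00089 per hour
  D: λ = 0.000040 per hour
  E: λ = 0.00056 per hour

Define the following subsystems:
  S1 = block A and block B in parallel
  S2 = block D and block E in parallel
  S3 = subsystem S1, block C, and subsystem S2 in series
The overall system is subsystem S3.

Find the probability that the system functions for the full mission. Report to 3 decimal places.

0.768

R(A) = exp(−0.00065 × 250) = 0.85002
R(B) = exp(−0.0012 × 250) = 0.74082
R(C) = exp(−0.00089 × 250) = 0.80052
R(D) = exp(−0.000040 × 250) = 0.99005
R(E) = exp(−0.00056 × 250) = 0.86936
Parallel (A and B): 1 − (1 − 0.85002)(1 − 0.74082) = 0.96113
Parallel (D and E): 1 − (1 − 0.99005)(1 − 0.86936) = 0.99870
Series ([0.96113], C, and [0.99870]): 0.96113 × 0.80052 × 0.99870 = 0.768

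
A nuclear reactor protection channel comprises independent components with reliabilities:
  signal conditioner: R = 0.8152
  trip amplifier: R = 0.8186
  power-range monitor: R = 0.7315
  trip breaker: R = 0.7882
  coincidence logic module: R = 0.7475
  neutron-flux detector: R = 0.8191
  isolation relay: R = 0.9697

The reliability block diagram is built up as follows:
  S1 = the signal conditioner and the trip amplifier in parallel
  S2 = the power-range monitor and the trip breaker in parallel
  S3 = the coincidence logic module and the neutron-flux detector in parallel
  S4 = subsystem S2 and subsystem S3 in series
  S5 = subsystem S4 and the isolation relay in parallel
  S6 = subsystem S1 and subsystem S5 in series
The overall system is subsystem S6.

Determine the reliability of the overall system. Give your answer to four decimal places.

0.9636

Parallel (signal conditioner and trip amplifier): 1 − (1 − 0.815200)(1 − 0.818600) = 0.966477
Parallel (power-range monitor and trip breaker): 1 − (1 − 0.731500)(1 − 0.788200) = 0.943132
Parallel (coincidence logic module and neutron-flux detector): 1 − (1 − 0.747500)(1 − 0.819100) = 0.954323
Series ([0.943132] and [0.954323]): 0.943132 × 0.954323 = 0.900053
Parallel ([0.900053] and isolation relay): 1 − (1 − 0.900053)(1 − 0.969700) = 0.996972
Series ([0.966477] and [0.996972]): 0.966477 × 0.996972 = 0.9636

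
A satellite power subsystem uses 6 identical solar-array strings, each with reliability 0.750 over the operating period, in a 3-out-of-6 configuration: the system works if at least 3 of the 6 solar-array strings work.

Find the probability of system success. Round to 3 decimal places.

0.962

R = Σ_{i=3}^{6} C(6,i) p^i (1−p)^{6−i} with p = 0.750
C(6,3)·0.750^3·0.250^3 = 0.13184
C(6,4)·0.750^4·0.250^2 = 0.29663
C(6,5)·0.750^5·0.250^1 = 0.35596
C(6,6)·0.750^6·0.250^0 = 0.17798
Sum = 0.962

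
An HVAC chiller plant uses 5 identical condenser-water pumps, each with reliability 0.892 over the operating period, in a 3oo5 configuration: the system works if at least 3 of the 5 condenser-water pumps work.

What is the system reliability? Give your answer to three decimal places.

R = Σ_{i=3}^{5} C(5,i) p^i (1−p)^{5−i} with p = 0.892
C(5,3)·0.892^3·0.108^2 = 0.08278
C(5,4)·0.892^4·0.108^1 = 0.34186
C(5,5)·0.892^5·0.108^0 = 0.56471
Sum = 0.989

0.989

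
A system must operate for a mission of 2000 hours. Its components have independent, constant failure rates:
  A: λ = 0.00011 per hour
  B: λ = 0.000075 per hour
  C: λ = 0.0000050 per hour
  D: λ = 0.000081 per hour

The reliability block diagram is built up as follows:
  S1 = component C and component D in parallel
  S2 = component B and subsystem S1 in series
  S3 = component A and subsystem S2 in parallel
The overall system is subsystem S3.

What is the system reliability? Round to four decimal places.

R(A) = exp(−0.00011 × 2000) = 0.802519
R(B) = exp(−0.000075 × 2000) = 0.860708
R(C) = exp(−0.0000050 × 2000) = 0.990050
R(D) = exp(−0.000081 × 2000) = 0.850441
Parallel (C and D): 1 − (1 − 0.990050)(1 − 0.850441) = 0.998512
Series (B and [0.998512]): 0.860708 × 0.998512 = 0.859427
Parallel (A and [0.859427]): 1 − (1 − 0.802519)(1 − 0.859427) = 0.9722

0.9722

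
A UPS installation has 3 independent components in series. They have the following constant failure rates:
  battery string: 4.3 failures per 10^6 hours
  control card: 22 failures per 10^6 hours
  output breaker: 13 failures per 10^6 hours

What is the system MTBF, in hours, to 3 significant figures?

25400

Series of exponential components: λ_sys = Σ λ_i
λ_sys = 0.0000043 + 0.000022 + 0.000013 = 3.9300e-05 /h
MTBF = 1 / λ_sys = 25400 h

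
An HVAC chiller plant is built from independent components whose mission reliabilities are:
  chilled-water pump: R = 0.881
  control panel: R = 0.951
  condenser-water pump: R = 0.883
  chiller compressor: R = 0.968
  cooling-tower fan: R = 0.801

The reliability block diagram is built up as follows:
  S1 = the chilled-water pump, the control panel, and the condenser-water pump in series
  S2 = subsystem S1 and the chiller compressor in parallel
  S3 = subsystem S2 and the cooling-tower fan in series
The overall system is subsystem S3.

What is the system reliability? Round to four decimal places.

0.7943

Series (chilled-water pump, control panel, and condenser-water pump): 0.881000 × 0.951000 × 0.883000 = 0.739805
Parallel ([0.739805] and chiller compressor): 1 − (1 − 0.739805)(1 − 0.968000) = 0.991674
Series ([0.991674] and cooling-tower fan): 0.991674 × 0.801000 = 0.7943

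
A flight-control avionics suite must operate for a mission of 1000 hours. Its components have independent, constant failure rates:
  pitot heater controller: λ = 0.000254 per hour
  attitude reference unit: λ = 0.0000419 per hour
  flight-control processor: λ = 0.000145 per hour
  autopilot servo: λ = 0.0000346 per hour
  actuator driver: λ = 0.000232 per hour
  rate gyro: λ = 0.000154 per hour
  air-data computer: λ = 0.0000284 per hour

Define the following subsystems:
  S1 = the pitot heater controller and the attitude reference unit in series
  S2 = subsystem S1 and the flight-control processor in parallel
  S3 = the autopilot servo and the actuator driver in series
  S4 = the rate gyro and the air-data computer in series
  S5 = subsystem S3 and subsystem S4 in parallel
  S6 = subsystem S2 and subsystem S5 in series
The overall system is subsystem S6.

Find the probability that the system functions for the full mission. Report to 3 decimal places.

0.928

R(pitot heater controller) = exp(−0.000254 × 1000) = 0.77569
R(attitude reference unit) = exp(−0.0000419 × 1000) = 0.95897
R(flight-control processor) = exp(−0.000145 × 1000) = 0.86502
R(autopilot servo) = exp(−0.0000346 × 1000) = 0.96599
R(actuator driver) = exp(−0.000232 × 1000) = 0.79295
R(rate gyro) = exp(−0.000154 × 1000) = 0.85727
R(air-data computer) = exp(−0.0000284 × 1000) = 0.97200
Series (pitot heater controller and attitude reference unit): 0.77569 × 0.95897 = 0.74386
Parallel ([0.74386] and flight-control processor): 1 − (1 − 0.74386)(1 − 0.86502) = 0.96543
Series (autopilot servo and actuator driver): 0.96599 × 0.79295 = 0.76598
Series (rate gyro and air-data computer): 0.85727 × 0.97200 = 0.83327
Parallel ([0.76598] and [0.83327]): 1 − (1 − 0.76598)(1 − 0.83327) = 0.96098
Series ([0.96543] and [0.96098]): 0.96543 × 0.96098 = 0.928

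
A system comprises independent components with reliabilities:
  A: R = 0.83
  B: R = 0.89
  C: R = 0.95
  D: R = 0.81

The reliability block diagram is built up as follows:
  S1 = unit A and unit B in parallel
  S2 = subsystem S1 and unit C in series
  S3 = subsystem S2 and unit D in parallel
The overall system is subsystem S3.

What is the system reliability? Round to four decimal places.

0.9871

Parallel (A and B): 1 − (1 − 0.830000)(1 − 0.890000) = 0.981300
Series ([0.981300] and C): 0.981300 × 0.950000 = 0.932235
Parallel ([0.932235] and D): 1 − (1 − 0.932235)(1 − 0.810000) = 0.9871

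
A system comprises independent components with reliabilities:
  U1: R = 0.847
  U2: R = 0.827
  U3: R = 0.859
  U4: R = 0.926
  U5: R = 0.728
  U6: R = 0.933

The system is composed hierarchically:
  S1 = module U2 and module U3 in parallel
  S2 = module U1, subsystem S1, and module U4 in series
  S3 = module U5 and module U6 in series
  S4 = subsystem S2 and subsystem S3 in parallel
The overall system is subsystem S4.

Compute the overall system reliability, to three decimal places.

0.925

Parallel (U2 and U3): 1 − (1 − 0.82700)(1 − 0.85900) = 0.97561
Series (U1, [0.97561], and U4): 0.84700 × 0.97561 × 0.92600 = 0.76519
Series (U5 and U6): 0.72800 × 0.93300 = 0.67922
Parallel ([0.76519] and [0.67922]): 1 − (1 − 0.76519)(1 − 0.67922) = 0.925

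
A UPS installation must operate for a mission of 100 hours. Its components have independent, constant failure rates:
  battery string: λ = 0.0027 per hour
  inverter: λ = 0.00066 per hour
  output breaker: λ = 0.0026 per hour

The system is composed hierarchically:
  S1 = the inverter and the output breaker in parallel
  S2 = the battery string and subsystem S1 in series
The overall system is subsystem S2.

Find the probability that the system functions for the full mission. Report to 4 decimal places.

R(battery string) = exp(−0.0027 × 100) = 0.763379
R(inverter) = exp(−0.00066 × 100) = 0.936131
R(output breaker) = exp(−0.0026 × 100) = 0.771052
Parallel (inverter and output breaker): 1 − (1 − 0.936131)(1 − 0.771052) = 0.985377
Series (battery string and [0.985377]): 0.763379 × 0.985377 = 0.7522

0.7522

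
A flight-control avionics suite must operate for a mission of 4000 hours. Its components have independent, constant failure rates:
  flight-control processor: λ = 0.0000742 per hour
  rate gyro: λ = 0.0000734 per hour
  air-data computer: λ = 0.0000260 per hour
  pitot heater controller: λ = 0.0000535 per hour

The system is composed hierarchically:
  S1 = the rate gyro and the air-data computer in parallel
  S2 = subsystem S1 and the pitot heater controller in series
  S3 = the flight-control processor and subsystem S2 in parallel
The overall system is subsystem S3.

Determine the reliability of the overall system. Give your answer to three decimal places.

0.945

R(flight-control processor) = exp(−0.0000742 × 4000) = 0.74319
R(rate gyro) = exp(−0.0000734 × 4000) = 0.74557
R(air-data computer) = exp(−0.0000260 × 4000) = 0.90123
R(pitot heater controller) = exp(−0.0000535 × 4000) = 0.80735
Parallel (rate gyro and air-data computer): 1 − (1 − 0.74557)(1 − 0.90123) = 0.97487
Series ([0.97487] and pitot heater controller): 0.97487 × 0.80735 = 0.78706
Parallel (flight-control processor and [0.78706]): 1 − (1 − 0.74319)(1 − 0.78706) = 0.945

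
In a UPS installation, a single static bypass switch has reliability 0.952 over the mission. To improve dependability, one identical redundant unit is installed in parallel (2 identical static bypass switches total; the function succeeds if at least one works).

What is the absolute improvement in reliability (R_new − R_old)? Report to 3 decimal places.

R_before = 0.952
R_after = 1 − (1 − 0.952)^2 = 0.998
ΔR = 0.998 − 0.952 = 0.046

0.046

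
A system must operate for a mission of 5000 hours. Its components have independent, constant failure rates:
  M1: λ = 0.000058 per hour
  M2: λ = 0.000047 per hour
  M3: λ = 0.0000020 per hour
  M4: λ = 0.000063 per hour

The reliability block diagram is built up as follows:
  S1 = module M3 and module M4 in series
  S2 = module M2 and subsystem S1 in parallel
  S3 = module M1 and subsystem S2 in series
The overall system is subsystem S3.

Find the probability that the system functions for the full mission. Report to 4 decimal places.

R(M1) = exp(−0.000058 × 5000) = 0.748264
R(M2) = exp(−0.000047 × 5000) = 0.790571
R(M3) = exp(−0.0000020 × 5000) = 0.990050
R(M4) = exp(−0.000063 × 5000) = 0.729789
Series (M3 and M4): 0.990050 × 0.729789 = 0.722528
Parallel (M2 and [0.722528]): 1 − (1 − 0.790571)(1 − 0.722528) = 0.941889
Series (M1 and [0.941889]): 0.748264 × 0.941889 = 0.7048

0.7048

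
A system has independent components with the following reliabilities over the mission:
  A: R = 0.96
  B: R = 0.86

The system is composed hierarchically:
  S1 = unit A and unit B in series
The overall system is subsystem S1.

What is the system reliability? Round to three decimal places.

Series (A and B): 0.96000 × 0.86000 = 0.826

0.826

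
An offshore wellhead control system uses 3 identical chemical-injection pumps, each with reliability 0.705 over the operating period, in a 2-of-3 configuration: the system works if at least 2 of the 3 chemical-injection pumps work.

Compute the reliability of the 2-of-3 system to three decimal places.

R = Σ_{i=2}^{3} C(3,i) p^i (1−p)^{3−i} with p = 0.705
C(3,2)·0.705^2·0.295^1 = 0.43987
C(3,3)·0.705^3·0.295^0 = 0.35040
Sum = 0.790

0.790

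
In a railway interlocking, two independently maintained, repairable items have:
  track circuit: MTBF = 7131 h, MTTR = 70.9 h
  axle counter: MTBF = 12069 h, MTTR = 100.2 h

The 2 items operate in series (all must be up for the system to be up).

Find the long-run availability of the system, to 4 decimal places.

0.9820

A(track circuit) = MTBF/(MTBF+MTTR) = 7131/(7131+70.9) = 0.990155
A(axle counter) = MTBF/(MTBF+MTTR) = 12069/(12069+100.2) = 0.991766
Series availability: 0.990155 × 0.991766 = 0.9820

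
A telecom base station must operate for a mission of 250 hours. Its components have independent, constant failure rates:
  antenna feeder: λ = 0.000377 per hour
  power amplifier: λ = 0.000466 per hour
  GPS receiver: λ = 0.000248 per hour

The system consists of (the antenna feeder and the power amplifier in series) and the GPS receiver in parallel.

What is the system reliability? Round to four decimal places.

0.9886

R(antenna feeder) = exp(−0.000377 × 250) = 0.910055
R(power amplifier) = exp(−0.000466 × 250) = 0.890030
R(GPS receiver) = exp(−0.000248 × 250) = 0.939883
Series (antenna feeder and power amplifier): 0.910055 × 0.890030 = 0.809976
Parallel ([0.809976] and GPS receiver): 1 − (1 − 0.809976)(1 − 0.939883) = 0.9886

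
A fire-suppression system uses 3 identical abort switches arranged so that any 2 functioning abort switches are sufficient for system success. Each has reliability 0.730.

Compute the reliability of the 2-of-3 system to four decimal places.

R = Σ_{i=2}^{3} C(3,i) p^i (1−p)^{3−i} with p = 0.730
C(3,2)·0.730^2·0.270^1 = 0.431649
C(3,3)·0.730^3·0.270^0 = 0.389017
Sum = 0.8207

0.8207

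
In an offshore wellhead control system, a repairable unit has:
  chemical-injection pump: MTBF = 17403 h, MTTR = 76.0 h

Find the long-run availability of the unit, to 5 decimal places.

A(chemical-injection pump) = MTBF/(MTBF+MTTR) = 17403/(17403+76.0) = 0.99565

0.99565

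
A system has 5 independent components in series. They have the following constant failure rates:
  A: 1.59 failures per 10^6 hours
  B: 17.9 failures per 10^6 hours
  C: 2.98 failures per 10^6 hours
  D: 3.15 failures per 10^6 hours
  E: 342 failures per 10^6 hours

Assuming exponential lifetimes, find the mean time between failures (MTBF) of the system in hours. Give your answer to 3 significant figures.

Series of exponential components: λ_sys = Σ λ_i
λ_sys = 0.00000159 + 0.0000179 + 0.00000298 + 0.00000315 + 0.000342 = 3.6762e-04 /h
MTBF = 1 / λ_sys = 2720 h

2720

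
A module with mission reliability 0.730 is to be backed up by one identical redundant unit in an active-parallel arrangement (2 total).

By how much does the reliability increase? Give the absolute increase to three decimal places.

R_before = 0.730
R_after = 1 − (1 − 0.730)^2 = 0.927
ΔR = 0.927 − 0.730 = 0.197

0.197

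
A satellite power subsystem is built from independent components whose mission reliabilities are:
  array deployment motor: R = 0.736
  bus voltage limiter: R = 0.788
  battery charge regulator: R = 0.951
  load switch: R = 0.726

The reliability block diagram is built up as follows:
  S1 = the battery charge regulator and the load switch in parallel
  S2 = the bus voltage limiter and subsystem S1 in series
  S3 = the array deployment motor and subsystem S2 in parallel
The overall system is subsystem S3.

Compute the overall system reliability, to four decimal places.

Parallel (battery charge regulator and load switch): 1 − (1 − 0.951000)(1 − 0.726000) = 0.986574
Series (bus voltage limiter and [0.986574]): 0.788000 × 0.986574 = 0.777420
Parallel (array deployment motor and [0.777420]): 1 − (1 − 0.736000)(1 − 0.777420) = 0.9412

0.9412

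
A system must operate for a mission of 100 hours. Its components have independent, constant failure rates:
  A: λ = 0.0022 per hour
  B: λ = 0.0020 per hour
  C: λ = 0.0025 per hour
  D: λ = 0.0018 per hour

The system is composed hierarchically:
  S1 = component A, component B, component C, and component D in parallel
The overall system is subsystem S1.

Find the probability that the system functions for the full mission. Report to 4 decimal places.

R(A) = exp(−0.0022 × 100) = 0.802519
R(B) = exp(−0.0020 × 100) = 0.818731
R(C) = exp(−0.0025 × 100) = 0.778801
R(D) = exp(−0.0018 × 100) = 0.835270
Parallel (A, B, C, and D): 1 − (1 − 0.802519)(1 − 0.818731)(1 − 0.778801)(1 − 0.835270) = 0.9987

0.9987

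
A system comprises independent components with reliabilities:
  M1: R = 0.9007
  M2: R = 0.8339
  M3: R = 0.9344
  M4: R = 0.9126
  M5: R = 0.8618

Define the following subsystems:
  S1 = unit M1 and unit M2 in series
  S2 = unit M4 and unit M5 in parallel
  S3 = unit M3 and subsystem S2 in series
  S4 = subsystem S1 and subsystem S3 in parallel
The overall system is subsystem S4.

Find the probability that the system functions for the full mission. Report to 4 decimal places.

0.9809

Series (M1 and M2): 0.900700 × 0.833900 = 0.751094
Parallel (M4 and M5): 1 − (1 − 0.912600)(1 − 0.861800) = 0.987921
Series (M3 and [0.987921]): 0.934400 × 0.987921 = 0.923113
Parallel ([0.751094] and [0.923113]): 1 − (1 − 0.751094)(1 − 0.923113) = 0.9809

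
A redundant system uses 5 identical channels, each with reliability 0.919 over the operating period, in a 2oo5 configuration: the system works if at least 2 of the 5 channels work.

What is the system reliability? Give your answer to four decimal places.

R = Σ_{i=2}^{5} C(5,i) p^i (1−p)^{5−i} with p = 0.919
C(5,2)·0.919^2·0.081^3 = 0.004488
C(5,3)·0.919^3·0.081^2 = 0.050923
C(5,4)·0.919^4·0.081^1 = 0.288880
C(5,5)·0.919^5·0.081^0 = 0.655507
Sum = 0.9998

0.9998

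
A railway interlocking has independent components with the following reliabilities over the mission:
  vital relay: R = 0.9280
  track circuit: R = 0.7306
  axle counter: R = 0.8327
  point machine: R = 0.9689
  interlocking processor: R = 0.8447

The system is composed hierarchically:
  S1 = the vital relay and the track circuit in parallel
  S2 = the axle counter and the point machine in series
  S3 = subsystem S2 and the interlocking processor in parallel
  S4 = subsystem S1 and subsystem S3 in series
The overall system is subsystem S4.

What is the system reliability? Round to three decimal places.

Parallel (vital relay and track circuit): 1 − (1 − 0.92800)(1 − 0.73060) = 0.98060
Series (axle counter and point machine): 0.83270 × 0.96890 = 0.80680
Parallel ([0.80680] and interlocking processor): 1 − (1 − 0.80680)(1 − 0.84470) = 0.97000
Series ([0.98060] and [0.97000]): 0.98060 × 0.97000 = 0.951

0.951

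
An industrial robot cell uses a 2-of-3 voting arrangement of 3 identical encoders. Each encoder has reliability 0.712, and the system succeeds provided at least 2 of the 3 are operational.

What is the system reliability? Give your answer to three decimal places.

R = Σ_{i=2}^{3} C(3,i) p^i (1−p)^{3−i} with p = 0.712
C(3,2)·0.712^2·0.288^1 = 0.43800
C(3,3)·0.712^3·0.288^0 = 0.36094
Sum = 0.799

0.799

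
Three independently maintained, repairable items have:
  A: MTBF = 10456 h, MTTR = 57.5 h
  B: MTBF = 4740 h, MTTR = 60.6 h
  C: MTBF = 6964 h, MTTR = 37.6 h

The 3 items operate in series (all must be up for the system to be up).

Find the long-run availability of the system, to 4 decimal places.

A(A) = MTBF/(MTBF+MTTR) = 10456/(10456+57.5) = 0.994531
A(B) = MTBF/(MTBF+MTTR) = 4740/(4740+60.6) = 0.987377
A(C) = MTBF/(MTBF+MTTR) = 6964/(6964+37.6) = 0.994630
Series availability: 0.994531 × 0.987377 × 0.994630 = 0.9767

0.9767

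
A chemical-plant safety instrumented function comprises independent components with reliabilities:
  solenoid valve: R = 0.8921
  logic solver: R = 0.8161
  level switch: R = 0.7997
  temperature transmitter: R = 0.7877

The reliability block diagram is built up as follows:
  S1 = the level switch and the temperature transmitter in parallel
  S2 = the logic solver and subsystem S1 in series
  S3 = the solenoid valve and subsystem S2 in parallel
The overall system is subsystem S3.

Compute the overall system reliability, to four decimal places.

Parallel (level switch and temperature transmitter): 1 − (1 − 0.799700)(1 − 0.787700) = 0.957476
Series (logic solver and [0.957476]): 0.816100 × 0.957476 = 0.781396
Parallel (solenoid valve and [0.781396]): 1 − (1 − 0.892100)(1 − 0.781396) = 0.9764

0.9764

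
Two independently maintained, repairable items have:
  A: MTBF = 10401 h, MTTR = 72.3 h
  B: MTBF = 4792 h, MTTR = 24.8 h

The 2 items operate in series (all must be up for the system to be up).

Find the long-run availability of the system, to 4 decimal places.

A(A) = MTBF/(MTBF+MTTR) = 10401/(10401+72.3) = 0.993097
A(B) = MTBF/(MTBF+MTTR) = 4792/(4792+24.8) = 0.994851
Series availability: 0.993097 × 0.994851 = 0.9880

0.9880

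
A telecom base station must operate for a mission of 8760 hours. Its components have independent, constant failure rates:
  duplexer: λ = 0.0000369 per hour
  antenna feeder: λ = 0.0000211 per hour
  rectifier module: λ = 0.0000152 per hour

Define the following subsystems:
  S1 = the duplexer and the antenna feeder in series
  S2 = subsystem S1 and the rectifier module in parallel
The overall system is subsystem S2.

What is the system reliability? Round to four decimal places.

0.9503

R(duplexer) = exp(−0.0000369 × 8760) = 0.723797
R(antenna feeder) = exp(−0.0000211 × 8760) = 0.831241
R(rectifier module) = exp(−0.0000152 × 8760) = 0.875332
Series (duplexer and antenna feeder): 0.723797 × 0.831241 = 0.601650
Parallel ([0.601650] and rectifier module): 1 − (1 − 0.601650)(1 − 0.875332) = 0.9503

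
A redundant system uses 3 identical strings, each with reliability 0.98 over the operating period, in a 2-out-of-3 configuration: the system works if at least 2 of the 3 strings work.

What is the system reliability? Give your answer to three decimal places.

R = Σ_{i=2}^{3} C(3,i) p^i (1−p)^{3−i} with p = 0.98
C(3,2)·0.98^2·0.02^1 = 0.05762
C(3,3)·0.98^3·0.02^0 = 0.94119
Sum = 0.999

0.999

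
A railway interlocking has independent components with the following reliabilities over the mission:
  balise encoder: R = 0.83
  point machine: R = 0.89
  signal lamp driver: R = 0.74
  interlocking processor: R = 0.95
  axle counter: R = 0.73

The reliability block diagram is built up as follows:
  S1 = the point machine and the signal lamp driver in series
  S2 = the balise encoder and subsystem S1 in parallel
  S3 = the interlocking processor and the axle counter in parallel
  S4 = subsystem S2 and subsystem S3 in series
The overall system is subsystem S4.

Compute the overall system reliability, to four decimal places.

Series (point machine and signal lamp driver): 0.890000 × 0.740000 = 0.658600
Parallel (balise encoder and [0.658600]): 1 − (1 − 0.830000)(1 − 0.658600) = 0.941962
Parallel (interlocking processor and axle counter): 1 − (1 − 0.950000)(1 − 0.730000) = 0.986500
Series ([0.941962] and [0.986500]): 0.941962 × 0.986500 = 0.9292

0.9292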